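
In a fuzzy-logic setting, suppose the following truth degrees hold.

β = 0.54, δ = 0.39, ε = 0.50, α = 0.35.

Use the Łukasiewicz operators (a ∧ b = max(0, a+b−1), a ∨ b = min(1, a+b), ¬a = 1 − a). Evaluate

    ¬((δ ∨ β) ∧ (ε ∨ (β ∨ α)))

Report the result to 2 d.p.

δ ∨ β = min(1, a+b) on (0.39, 0.54) = 0.93
β ∨ α = min(1, a+b) on (0.54, 0.35) = 0.89
ε ∨ (β ∨ α) = min(1, a+b) on (0.50, 0.89) = 1.00
(δ ∨ β) ∧ (ε ∨ (β ∨ α)) = max(0, a+b−1) on (0.93, 1.00) = 0.93
¬((δ ∨ β) ∧ (ε ∨ (β ∨ α))) = 1 − 0.93 = 0.07

0.07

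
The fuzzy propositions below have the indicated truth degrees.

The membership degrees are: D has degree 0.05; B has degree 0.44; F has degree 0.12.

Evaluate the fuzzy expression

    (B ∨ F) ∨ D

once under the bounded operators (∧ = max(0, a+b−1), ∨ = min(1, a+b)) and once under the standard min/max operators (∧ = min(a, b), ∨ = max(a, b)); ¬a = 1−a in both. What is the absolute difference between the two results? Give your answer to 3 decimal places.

0.170

Under bounded:
  B ∨ F = min(1, a+b) on (0.44, 0.12) = 0.56
  (B ∨ F) ∨ D = min(1, a+b) on (0.56, 0.05) = 0.61
  → value = 0.6100
Under standard min/max:
  B ∨ F = max(a, b) on (0.44, 0.12) = 0.44
  (B ∨ F) ∨ D = max(a, b) on (0.44, 0.05) = 0.44
  → value = 0.4400
|0.6100 − 0.4400| = 0.170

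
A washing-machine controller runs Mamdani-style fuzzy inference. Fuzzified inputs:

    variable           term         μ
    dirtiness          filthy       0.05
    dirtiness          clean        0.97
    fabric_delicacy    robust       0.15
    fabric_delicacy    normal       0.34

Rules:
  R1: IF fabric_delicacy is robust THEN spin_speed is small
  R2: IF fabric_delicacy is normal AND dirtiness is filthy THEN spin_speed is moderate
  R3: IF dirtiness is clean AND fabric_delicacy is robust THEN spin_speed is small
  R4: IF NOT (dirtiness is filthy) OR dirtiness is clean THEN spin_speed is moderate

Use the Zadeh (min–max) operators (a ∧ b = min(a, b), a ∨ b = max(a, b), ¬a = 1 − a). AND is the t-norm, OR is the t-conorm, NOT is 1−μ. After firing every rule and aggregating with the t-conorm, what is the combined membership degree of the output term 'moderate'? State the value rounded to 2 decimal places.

0.97

R1: robust=0.15 → w = 0.15
R2: normal=0.34, filthy=0.05; AND[min(a, b)] → w = 0.05
R3: clean=0.97, robust=0.15; AND[min(a, b)] → w = 0.15
R4: ¬filthy=1−0.05=0.95, clean=0.97; OR[max(a, b)] → w = 0.97
Rules with consequent 'moderate': {R2, R4} → strengths 0.05, 0.97
Aggregate via t-conorm [max(a, b)]: 0.97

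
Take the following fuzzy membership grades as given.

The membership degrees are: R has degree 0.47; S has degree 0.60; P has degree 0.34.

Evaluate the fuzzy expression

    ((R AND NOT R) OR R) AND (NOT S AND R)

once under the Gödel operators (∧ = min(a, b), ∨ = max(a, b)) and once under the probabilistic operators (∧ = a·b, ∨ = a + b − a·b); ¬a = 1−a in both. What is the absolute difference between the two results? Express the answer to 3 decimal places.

Under Gödel:
  NOT R = 1 − 0.47 = 0.53
  R AND NOT R = min(a, b) on (0.47, 0.53) = 0.47
  (R AND NOT R) OR R = max(a, b) on (0.47, 0.47) = 0.47
  NOT S = 1 − 0.60 = 0.40
  NOT S AND R = min(a, b) on (0.40, 0.47) = 0.40
  ((R AND NOT R) OR R) AND (NOT S AND R) = min(a, b) on (0.47, 0.40) = 0.40
  → value = 0.4000
Under probabilistic:
  NOT R = 1 − 0.4700 = 0.5300
  R AND NOT R = a·b on (0.4700, 0.5300) = 0.2491
  (R AND NOT R) OR R = a + b − a·b on (0.2491, 0.4700) = 0.6020
  NOT S = 1 − 0.6000 = 0.4000
  NOT S AND R = a·b on (0.4000, 0.4700) = 0.1880
  ((R AND NOT R) OR R) AND (NOT S AND R) = a·b on (0.6020, 0.1880) = 0.1132
  → value = 0.1132
|0.4000 − 0.1132| = 0.287

0.287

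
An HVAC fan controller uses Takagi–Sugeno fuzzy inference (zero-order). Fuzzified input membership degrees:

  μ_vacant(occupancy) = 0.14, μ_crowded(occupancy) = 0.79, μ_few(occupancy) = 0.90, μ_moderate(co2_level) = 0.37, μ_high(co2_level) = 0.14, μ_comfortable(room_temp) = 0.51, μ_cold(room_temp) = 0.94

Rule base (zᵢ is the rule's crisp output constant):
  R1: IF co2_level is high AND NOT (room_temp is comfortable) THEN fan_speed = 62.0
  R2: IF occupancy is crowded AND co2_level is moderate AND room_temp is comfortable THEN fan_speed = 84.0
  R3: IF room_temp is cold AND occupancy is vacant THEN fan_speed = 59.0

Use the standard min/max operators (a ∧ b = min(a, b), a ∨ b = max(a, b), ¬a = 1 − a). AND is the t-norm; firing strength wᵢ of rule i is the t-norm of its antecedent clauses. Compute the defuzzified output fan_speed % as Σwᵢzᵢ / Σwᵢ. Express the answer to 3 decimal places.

73.877

R1 (z=62.0): high=0.14, ¬comfortable=1−0.51=0.49; AND[min(a, b)] → w = 0.14
R2 (z=84.0): crowded=0.79, moderate=0.37, comfortable=0.51; AND[min(a, b)] → w = 0.37
R3 (z=59.0): cold=0.94, vacant=0.14; AND[min(a, b)] → w = 0.14
Weighted average = (0.14·62.0 + 0.37·84.0 + 0.14·59.0) / (0.14 + 0.37 + 0.14)
  = 48.0200 / 0.6500 = 73.877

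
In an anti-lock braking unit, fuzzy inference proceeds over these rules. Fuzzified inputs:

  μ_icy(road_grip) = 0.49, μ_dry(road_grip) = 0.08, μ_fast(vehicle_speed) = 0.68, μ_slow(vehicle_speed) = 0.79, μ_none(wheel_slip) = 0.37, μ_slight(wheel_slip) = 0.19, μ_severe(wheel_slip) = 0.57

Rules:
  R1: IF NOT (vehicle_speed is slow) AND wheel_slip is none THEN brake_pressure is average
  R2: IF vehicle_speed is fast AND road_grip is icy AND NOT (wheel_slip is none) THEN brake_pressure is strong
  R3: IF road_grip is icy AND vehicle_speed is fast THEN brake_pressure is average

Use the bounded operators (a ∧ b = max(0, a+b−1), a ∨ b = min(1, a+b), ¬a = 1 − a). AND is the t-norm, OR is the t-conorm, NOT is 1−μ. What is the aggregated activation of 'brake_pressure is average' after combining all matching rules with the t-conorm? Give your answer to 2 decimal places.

R1: ¬slow=1−0.79=0.21, none=0.37; AND[max(0, a+b−1)] → w = 0.00
R2: fast=0.68, icy=0.49, ¬none=1−0.37=0.63; AND[max(0, a+b−1)] → w = 0.00
R3: icy=0.49, fast=0.68; AND[max(0, a+b−1)] → w = 0.17
Rules with consequent 'average': {R1, R3} → strengths 0.00, 0.17
Aggregate via t-conorm [min(1, a+b)]: 0.17

0.17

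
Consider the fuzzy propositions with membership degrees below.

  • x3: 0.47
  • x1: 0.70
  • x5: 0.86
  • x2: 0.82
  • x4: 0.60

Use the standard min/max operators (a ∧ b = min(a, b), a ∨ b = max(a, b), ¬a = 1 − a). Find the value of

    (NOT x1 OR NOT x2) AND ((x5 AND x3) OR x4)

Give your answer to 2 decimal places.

0.30

NOT x1 = 1 − 0.70 = 0.30
NOT x2 = 1 − 0.82 = 0.18
NOT x1 OR NOT x2 = max(a, b) on (0.30, 0.18) = 0.30
x5 AND x3 = min(a, b) on (0.86, 0.47) = 0.47
(x5 AND x3) OR x4 = max(a, b) on (0.47, 0.60) = 0.60
(NOT x1 OR NOT x2) AND ((x5 AND x3) OR x4) = min(a, b) on (0.30, 0.60) = 0.30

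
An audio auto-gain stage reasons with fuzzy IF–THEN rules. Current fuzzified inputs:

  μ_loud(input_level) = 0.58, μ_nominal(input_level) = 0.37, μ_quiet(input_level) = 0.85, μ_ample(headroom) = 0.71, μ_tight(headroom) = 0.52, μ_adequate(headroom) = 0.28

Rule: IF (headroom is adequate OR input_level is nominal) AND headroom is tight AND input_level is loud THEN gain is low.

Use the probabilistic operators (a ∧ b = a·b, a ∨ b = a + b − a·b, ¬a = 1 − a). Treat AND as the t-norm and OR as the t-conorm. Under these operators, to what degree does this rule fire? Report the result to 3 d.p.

firing strength: (adequate=0.28 OR nominal=0.37) = 0.5464; AND[a·b] with tight=0.52, loud=0.58 → w = 0.1648

0.165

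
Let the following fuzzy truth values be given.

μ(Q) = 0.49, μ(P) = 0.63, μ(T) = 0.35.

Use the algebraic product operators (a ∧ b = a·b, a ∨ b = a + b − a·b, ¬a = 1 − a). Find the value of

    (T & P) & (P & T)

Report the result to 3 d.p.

0.049

T & P = a·b on (0.3500, 0.6300) = 0.2205
P & T = a·b on (0.6300, 0.3500) = 0.2205
(T & P) & (P & T) = a·b on (0.2205, 0.2205) = 0.0486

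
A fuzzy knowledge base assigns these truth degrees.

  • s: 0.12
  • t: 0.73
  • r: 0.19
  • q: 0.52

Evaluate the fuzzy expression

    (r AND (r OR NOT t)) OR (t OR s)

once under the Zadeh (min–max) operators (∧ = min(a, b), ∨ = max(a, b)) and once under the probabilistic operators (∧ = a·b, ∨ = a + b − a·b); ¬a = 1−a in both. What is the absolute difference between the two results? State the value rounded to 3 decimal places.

0.051

Under Zadeh (min–max):
  NOT t = 1 − 0.73 = 0.27
  r OR NOT t = max(a, b) on (0.19, 0.27) = 0.27
  r AND (r OR NOT t) = min(a, b) on (0.19, 0.27) = 0.19
  t OR s = max(a, b) on (0.73, 0.12) = 0.73
  (r AND (r OR NOT t)) OR (t OR s) = max(a, b) on (0.19, 0.73) = 0.73
  → value = 0.7300
Under probabilistic:
  NOT t = 1 − 0.7300 = 0.2700
  r OR NOT t = a + b − a·b on (0.1900, 0.2700) = 0.4087
  r AND (r OR NOT t) = a·b on (0.1900, 0.4087) = 0.0777
  t OR s = a + b − a·b on (0.7300, 0.1200) = 0.7624
  (r AND (r OR NOT t)) OR (t OR s) = a + b − a·b on (0.0777, 0.7624) = 0.7809
  → value = 0.7809
|0.7300 − 0.7809| = 0.051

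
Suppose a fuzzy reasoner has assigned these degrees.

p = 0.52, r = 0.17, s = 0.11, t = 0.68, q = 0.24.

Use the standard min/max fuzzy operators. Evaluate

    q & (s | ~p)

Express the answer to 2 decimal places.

0.24

~p = 1 − 0.52 = 0.48
s | ~p = max(a, b) on (0.11, 0.48) = 0.48
q & (s | ~p) = min(a, b) on (0.24, 0.48) = 0.24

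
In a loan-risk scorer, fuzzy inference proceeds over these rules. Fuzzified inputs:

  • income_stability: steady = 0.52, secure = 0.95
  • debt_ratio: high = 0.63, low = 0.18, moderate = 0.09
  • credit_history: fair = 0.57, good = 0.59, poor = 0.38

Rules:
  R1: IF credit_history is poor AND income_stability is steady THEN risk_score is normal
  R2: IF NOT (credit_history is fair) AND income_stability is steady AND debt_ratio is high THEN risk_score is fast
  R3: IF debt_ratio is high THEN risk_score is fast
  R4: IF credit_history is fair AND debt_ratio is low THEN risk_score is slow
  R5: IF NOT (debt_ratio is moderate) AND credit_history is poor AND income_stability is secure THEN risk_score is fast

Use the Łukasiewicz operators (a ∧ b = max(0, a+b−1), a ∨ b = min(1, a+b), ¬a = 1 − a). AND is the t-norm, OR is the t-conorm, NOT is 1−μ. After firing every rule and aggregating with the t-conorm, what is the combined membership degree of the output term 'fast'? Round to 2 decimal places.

R1: poor=0.38, steady=0.52; AND[max(0, a+b−1)] → w = 0.00
R2: ¬fair=1−0.57=0.43, steady=0.52, high=0.63; AND[max(0, a+b−1)] → w = 0.00
R3: high=0.63 → w = 0.63
R4: fair=0.57, low=0.18; AND[max(0, a+b−1)] → w = 0.00
R5: ¬moderate=1−0.09=0.91, poor=0.38, secure=0.95; AND[max(0, a+b−1)] → w = 0.24
Rules with consequent 'fast': {R2, R3, R5} → strengths 0.00, 0.63, 0.24
Aggregate via t-conorm [min(1, a+b)]: 0.87

0.87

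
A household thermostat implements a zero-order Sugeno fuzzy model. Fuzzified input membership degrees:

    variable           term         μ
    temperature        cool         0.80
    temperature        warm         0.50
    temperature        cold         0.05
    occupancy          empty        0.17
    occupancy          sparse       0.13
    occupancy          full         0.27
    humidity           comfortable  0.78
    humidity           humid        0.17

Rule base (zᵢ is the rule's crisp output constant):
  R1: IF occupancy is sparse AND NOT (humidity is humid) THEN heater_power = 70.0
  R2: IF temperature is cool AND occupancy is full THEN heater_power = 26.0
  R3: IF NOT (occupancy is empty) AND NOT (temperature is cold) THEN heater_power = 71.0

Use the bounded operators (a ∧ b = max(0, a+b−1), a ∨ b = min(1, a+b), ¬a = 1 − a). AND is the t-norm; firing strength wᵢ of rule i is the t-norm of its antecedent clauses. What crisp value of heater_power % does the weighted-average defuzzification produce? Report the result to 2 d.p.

R1 (z=70.0): sparse=0.13, ¬humid=1−0.17=0.83; AND[max(0, a+b−1)] → w = 0.00
R2 (z=26.0): cool=0.80, full=0.27; AND[max(0, a+b−1)] → w = 0.07
R3 (z=71.0): ¬empty=1−0.17=0.83, ¬cold=1−0.05=0.95; AND[max(0, a+b−1)] → w = 0.78
Weighted average = (0.00·70.0 + 0.07·26.0 + 0.78·71.0) / (0.00 + 0.07 + 0.78)
  = 57.2000 / 0.8500 = 67.29

67.29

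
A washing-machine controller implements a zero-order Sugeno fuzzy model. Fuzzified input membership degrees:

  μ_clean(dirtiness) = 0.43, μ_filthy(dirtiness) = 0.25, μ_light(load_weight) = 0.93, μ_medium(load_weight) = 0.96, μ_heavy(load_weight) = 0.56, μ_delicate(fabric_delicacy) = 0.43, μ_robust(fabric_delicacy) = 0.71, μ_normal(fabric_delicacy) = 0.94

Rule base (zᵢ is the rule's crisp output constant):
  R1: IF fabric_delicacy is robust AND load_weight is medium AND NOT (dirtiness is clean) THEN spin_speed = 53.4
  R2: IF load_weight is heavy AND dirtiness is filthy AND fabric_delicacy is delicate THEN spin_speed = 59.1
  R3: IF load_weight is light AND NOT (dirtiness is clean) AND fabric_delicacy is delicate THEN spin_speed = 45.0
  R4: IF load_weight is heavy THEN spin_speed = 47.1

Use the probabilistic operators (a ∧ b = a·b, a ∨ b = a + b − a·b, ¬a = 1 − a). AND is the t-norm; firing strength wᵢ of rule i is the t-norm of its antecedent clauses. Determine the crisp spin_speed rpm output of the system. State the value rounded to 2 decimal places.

49.28

R1 (z=53.4): robust=0.71, medium=0.96, ¬clean=1−0.43=0.57; AND[a·b] → w = 0.3885
R2 (z=59.1): heavy=0.56, filthy=0.25, delicate=0.43; AND[a·b] → w = 0.0602
R3 (z=45.0): light=0.93, ¬clean=1−0.43=0.57, delicate=0.43; AND[a·b] → w = 0.2279
R4 (z=47.1): heavy=0.56 → w = 0.5600
Weighted average = (0.3885·53.4 + 0.0602·59.1 + 0.2279·45.0 + 0.5600·47.1) / (0.3885 + 0.0602 + 0.2279 + 0.5600)
  = 60.9378 / 1.2367 = 49.28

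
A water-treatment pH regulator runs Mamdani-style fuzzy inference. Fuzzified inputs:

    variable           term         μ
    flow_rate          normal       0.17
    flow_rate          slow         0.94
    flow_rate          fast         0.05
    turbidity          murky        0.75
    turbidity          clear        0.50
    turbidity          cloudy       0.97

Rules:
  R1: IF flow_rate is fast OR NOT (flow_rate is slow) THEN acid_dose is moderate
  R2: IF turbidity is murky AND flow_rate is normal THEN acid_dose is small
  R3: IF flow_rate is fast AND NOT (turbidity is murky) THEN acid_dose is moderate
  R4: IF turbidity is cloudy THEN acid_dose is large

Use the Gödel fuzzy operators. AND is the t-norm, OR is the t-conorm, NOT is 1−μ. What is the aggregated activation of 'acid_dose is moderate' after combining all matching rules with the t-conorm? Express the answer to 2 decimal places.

0.06

R1: fast=0.05, ¬slow=1−0.94=0.06; OR[max(a, b)] → w = 0.06
R2: murky=0.75, normal=0.17; AND[min(a, b)] → w = 0.17
R3: fast=0.05, ¬murky=1−0.75=0.25; AND[min(a, b)] → w = 0.05
R4: cloudy=0.97 → w = 0.97
Rules with consequent 'moderate': {R1, R3} → strengths 0.06, 0.05
Aggregate via t-conorm [max(a, b)]: 0.06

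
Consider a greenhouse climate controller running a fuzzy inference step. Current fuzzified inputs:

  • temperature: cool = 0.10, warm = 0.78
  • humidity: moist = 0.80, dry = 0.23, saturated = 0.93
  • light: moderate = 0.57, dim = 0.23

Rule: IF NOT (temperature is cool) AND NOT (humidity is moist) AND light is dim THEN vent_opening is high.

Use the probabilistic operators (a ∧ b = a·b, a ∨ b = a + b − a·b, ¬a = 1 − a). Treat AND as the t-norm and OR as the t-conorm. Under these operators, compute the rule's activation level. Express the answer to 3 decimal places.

firing strength: ¬cool=1−0.10=0.90, ¬moist=1−0.80=0.20, dim=0.23; AND[a·b] → w = 0.0414

0.041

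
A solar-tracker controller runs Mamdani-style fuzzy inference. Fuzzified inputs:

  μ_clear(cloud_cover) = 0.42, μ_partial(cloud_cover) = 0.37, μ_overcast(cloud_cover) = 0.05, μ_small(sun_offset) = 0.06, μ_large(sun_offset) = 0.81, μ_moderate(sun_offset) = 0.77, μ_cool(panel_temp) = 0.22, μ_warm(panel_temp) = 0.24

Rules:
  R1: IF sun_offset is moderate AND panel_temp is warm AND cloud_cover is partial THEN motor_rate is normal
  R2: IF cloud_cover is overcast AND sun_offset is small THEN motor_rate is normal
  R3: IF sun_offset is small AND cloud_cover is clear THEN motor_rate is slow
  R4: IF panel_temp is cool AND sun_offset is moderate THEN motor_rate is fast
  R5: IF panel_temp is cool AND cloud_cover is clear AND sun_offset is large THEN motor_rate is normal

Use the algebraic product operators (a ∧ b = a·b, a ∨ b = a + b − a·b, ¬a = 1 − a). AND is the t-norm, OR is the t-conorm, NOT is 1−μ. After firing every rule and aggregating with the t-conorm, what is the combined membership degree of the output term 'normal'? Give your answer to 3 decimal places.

0.141

R1: moderate=0.77, warm=0.24, partial=0.37; AND[a·b] → w = 0.0684
R2: overcast=0.05, small=0.06; AND[a·b] → w = 0.0030
R3: small=0.06, clear=0.42; AND[a·b] → w = 0.0252
R4: cool=0.22, moderate=0.77; AND[a·b] → w = 0.1694
R5: cool=0.22, clear=0.42, large=0.81; AND[a·b] → w = 0.0748
Rules with consequent 'normal': {R1, R2, R5} → strengths 0.0684, 0.0030, 0.0748
Aggregate via t-conorm [a + b − a·b]: 0.1407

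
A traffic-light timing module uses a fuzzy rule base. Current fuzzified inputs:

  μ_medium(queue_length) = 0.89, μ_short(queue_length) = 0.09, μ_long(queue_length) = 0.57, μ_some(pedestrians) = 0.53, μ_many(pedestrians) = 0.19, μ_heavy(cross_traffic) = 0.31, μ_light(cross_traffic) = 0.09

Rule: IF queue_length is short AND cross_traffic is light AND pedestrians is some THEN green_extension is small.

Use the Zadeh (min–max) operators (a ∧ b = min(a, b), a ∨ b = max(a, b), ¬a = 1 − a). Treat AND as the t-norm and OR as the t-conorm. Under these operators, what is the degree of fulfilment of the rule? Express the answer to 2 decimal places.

firing strength: short=0.09, light=0.09, some=0.53; AND[min(a, b)] → w = 0.09

0.09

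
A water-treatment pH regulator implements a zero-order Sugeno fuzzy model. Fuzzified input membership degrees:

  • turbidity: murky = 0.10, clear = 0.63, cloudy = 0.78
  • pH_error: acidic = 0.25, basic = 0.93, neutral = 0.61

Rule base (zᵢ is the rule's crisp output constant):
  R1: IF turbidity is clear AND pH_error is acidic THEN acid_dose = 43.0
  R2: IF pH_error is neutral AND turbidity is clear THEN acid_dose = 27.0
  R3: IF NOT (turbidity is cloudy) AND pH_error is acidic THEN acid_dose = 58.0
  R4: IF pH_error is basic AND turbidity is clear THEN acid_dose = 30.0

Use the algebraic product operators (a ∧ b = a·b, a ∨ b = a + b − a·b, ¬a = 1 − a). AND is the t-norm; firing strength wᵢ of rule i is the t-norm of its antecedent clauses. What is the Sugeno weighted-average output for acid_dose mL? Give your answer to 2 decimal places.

R1 (z=43.0): clear=0.63, acidic=0.25; AND[a·b] → w = 0.1575
R2 (z=27.0): neutral=0.61, clear=0.63; AND[a·b] → w = 0.3843
R3 (z=58.0): ¬cloudy=1−0.78=0.22, acidic=0.25; AND[a·b] → w = 0.0550
R4 (z=30.0): basic=0.93, clear=0.63; AND[a·b] → w = 0.5859
Weighted average = (0.1575·43.0 + 0.3843·27.0 + 0.0550·58.0 + 0.5859·30.0) / (0.1575 + 0.3843 + 0.0550 + 0.5859)
  = 37.9156 / 1.1827 = 32.06

32.06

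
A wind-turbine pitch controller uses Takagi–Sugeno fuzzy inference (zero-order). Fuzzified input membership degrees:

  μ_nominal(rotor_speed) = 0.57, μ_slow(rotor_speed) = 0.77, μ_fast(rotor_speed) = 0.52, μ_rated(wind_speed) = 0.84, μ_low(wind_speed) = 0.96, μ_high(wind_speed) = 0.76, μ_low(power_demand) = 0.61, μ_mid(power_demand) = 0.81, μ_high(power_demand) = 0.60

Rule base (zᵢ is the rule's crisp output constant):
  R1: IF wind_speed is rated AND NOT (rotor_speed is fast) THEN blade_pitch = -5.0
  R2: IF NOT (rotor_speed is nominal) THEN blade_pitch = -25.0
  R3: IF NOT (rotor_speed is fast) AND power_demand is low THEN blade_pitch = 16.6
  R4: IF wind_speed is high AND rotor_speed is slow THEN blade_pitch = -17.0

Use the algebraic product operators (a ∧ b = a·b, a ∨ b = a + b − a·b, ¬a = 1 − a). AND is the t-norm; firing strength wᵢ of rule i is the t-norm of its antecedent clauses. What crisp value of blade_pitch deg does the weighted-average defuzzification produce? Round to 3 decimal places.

-10.434

R1 (z=-5.0): rated=0.84, ¬fast=1−0.52=0.48; AND[a·b] → w = 0.4032
R2 (z=-25.0): ¬nominal=1−0.57=0.43 → w = 0.4300
R3 (z=16.6): ¬fast=1−0.52=0.48, low=0.61; AND[a·b] → w = 0.2928
R4 (z=-17.0): high=0.76, slow=0.77; AND[a·b] → w = 0.5852
Weighted average = (0.4032·-5.0 + 0.4300·-25.0 + 0.2928·16.6 + 0.5852·-17.0) / (0.4032 + 0.4300 + 0.2928 + 0.5852)
  = -17.8539 / 1.7112 = -10.434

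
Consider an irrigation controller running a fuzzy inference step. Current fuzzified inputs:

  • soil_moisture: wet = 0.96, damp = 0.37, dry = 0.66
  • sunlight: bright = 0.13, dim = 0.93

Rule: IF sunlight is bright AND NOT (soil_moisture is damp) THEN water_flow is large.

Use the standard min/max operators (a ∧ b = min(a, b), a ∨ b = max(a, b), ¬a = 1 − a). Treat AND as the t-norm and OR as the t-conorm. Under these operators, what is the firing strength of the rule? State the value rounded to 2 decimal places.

0.13

firing strength: bright=0.13, ¬damp=1−0.37=0.63; AND[min(a, b)] → w = 0.13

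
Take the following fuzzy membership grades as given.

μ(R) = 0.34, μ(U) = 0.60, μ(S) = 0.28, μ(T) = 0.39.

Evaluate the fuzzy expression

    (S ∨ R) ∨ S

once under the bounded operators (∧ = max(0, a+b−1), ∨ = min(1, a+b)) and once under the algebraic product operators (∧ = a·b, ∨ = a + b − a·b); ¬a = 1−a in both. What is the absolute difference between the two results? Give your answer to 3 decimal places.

0.242

Under bounded:
  S ∨ R = min(1, a+b) on (0.28, 0.34) = 0.62
  (S ∨ R) ∨ S = min(1, a+b) on (0.62, 0.28) = 0.90
  → value = 0.9000
Under algebraic product:
  S ∨ R = a + b − a·b on (0.2800, 0.3400) = 0.5248
  (S ∨ R) ∨ S = a + b − a·b on (0.5248, 0.2800) = 0.6579
  → value = 0.6579
|0.9000 − 0.6579| = 0.242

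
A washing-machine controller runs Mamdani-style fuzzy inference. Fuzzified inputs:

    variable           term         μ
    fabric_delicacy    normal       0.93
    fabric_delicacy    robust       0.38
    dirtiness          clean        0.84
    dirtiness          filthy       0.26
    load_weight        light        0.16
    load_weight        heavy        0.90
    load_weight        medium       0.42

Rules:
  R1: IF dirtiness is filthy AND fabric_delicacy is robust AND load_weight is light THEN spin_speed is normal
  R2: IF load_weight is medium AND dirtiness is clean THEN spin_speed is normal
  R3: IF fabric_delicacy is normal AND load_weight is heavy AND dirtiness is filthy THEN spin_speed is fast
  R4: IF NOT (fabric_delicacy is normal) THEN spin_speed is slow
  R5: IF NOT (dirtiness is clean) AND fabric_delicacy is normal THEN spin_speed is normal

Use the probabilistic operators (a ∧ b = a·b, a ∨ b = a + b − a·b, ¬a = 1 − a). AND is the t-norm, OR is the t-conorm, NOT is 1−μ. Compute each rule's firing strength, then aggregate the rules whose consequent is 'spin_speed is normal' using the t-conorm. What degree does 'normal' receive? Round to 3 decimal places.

R1: filthy=0.26, robust=0.38, light=0.16; AND[a·b] → w = 0.0158
R2: medium=0.42, clean=0.84; AND[a·b] → w = 0.3528
R3: normal=0.93, heavy=0.90, filthy=0.26; AND[a·b] → w = 0.2176
R4: ¬normal=1−0.93=0.07 → w = 0.0700
R5: ¬clean=1−0.84=0.16, normal=0.93; AND[a·b] → w = 0.1488
Rules with consequent 'normal': {R1, R2, R5} → strengths 0.0158, 0.3528, 0.1488
Aggregate via t-conorm [a + b − a·b]: 0.4578

0.458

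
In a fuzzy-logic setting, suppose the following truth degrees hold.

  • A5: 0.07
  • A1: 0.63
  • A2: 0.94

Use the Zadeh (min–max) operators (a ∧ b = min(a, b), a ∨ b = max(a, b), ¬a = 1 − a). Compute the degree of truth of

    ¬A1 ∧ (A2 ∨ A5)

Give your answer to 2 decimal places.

0.37

¬A1 = 1 − 0.63 = 0.37
A2 ∨ A5 = max(a, b) on (0.94, 0.07) = 0.94
¬A1 ∧ (A2 ∨ A5) = min(a, b) on (0.37, 0.94) = 0.37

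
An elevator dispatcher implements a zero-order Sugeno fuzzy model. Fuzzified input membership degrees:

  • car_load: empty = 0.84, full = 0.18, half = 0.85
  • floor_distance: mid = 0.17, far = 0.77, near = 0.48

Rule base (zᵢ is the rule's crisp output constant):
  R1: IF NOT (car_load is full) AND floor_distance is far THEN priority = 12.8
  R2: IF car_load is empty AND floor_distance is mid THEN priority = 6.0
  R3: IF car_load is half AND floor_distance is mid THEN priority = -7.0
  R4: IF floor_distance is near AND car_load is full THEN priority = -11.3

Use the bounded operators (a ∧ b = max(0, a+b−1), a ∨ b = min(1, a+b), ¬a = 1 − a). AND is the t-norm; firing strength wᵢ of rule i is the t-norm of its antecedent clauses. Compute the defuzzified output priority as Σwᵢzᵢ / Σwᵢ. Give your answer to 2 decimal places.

12.05

R1 (z=12.8): ¬full=1−0.18=0.82, far=0.77; AND[max(0, a+b−1)] → w = 0.59
R2 (z=6.0): empty=0.84, mid=0.17; AND[max(0, a+b−1)] → w = 0.01
R3 (z=-7.0): half=0.85, mid=0.17; AND[max(0, a+b−1)] → w = 0.02
R4 (z=-11.3): near=0.48, full=0.18; AND[max(0, a+b−1)] → w = 0.00
Weighted average = (0.59·12.8 + 0.01·6.0 + 0.02·-7.0 + 0.00·-11.3) / (0.59 + 0.01 + 0.02 + 0.00)
  = 7.4720 / 0.6200 = 12.05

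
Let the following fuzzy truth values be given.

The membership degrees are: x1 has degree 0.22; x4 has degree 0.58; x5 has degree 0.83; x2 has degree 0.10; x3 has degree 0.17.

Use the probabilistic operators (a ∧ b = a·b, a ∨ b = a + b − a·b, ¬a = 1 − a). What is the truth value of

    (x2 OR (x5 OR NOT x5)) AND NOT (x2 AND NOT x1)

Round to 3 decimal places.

0.805

NOT x5 = 1 − 0.8300 = 0.1700
x5 OR NOT x5 = a + b − a·b on (0.8300, 0.1700) = 0.8589
x2 OR (x5 OR NOT x5) = a + b − a·b on (0.1000, 0.8589) = 0.8730
NOT x1 = 1 − 0.2200 = 0.7800
x2 AND NOT x1 = a·b on (0.1000, 0.7800) = 0.0780
NOT (x2 AND NOT x1) = 1 − 0.0780 = 0.9220
(x2 OR (x5 OR NOT x5)) AND NOT (x2 AND NOT x1) = a·b on (0.8730, 0.9220) = 0.8049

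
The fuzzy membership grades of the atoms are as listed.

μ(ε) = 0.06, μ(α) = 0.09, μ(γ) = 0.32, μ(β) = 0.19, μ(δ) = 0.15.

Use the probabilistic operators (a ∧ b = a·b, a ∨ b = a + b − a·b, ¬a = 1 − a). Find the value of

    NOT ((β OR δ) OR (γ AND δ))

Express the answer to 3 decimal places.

0.655

β OR δ = a + b − a·b on (0.1900, 0.1500) = 0.3115
γ AND δ = a·b on (0.3200, 0.1500) = 0.0480
(β OR δ) OR (γ AND δ) = a + b − a·b on (0.3115, 0.0480) = 0.3445
NOT ((β OR δ) OR (γ AND δ)) = 1 − 0.3445 = 0.6555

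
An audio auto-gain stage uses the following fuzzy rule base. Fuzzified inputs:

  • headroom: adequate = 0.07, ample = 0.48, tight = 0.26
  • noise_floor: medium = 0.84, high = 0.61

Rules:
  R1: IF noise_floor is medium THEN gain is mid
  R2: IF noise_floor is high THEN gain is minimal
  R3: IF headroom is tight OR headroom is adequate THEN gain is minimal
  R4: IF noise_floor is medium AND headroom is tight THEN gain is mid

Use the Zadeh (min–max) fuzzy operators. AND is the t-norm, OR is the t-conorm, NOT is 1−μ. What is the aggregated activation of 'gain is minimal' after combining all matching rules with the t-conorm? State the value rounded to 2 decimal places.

R1: medium=0.84 → w = 0.84
R2: high=0.61 → w = 0.61
R3: tight=0.26, adequate=0.07; OR[max(a, b)] → w = 0.26
R4: medium=0.84, tight=0.26; AND[min(a, b)] → w = 0.26
Rules with consequent 'minimal': {R2, R3} → strengths 0.61, 0.26
Aggregate via t-conorm [max(a, b)]: 0.61

0.61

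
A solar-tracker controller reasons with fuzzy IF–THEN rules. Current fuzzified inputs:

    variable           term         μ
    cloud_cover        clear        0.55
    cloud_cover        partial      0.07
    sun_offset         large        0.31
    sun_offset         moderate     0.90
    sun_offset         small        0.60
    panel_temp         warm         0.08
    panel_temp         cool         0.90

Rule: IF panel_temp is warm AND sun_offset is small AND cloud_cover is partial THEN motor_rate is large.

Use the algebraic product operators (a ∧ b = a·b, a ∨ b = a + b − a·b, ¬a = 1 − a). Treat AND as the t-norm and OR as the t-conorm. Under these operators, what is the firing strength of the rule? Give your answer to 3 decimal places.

firing strength: warm=0.08, small=0.60, partial=0.07; AND[a·b] → w = 0.0034

0.003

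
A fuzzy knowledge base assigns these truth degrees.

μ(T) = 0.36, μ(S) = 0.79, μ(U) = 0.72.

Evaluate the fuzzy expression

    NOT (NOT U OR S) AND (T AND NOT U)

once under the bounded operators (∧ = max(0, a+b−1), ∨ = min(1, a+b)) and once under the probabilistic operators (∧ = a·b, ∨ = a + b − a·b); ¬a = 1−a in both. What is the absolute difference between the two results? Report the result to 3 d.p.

0.015

Under bounded:
  NOT U = 1 − 0.72 = 0.28
  NOT U OR S = min(1, a+b) on (0.28, 0.79) = 1.00
  NOT (NOT U OR S) = 1 − 1.00 = 0.00
  NOT U = 1 − 0.72 = 0.28
  T AND NOT U = max(0, a+b−1) on (0.36, 0.28) = 0.00
  NOT (NOT U OR S) AND (T AND NOT U) = max(0, a+b−1) on (0.00, 0.00) = 0.00
  → value = 0.0000
Under probabilistic:
  NOT U = 1 − 0.7200 = 0.2800
  NOT U OR S = a + b − a·b on (0.2800, 0.7900) = 0.8488
  NOT (NOT U OR S) = 1 − 0.8488 = 0.1512
  NOT U = 1 − 0.7200 = 0.2800
  T AND NOT U = a·b on (0.3600, 0.2800) = 0.1008
  NOT (NOT U OR S) AND (T AND NOT U) = a·b on (0.1512, 0.1008) = 0.0152
  → value = 0.0152
|0.0000 − 0.0152| = 0.015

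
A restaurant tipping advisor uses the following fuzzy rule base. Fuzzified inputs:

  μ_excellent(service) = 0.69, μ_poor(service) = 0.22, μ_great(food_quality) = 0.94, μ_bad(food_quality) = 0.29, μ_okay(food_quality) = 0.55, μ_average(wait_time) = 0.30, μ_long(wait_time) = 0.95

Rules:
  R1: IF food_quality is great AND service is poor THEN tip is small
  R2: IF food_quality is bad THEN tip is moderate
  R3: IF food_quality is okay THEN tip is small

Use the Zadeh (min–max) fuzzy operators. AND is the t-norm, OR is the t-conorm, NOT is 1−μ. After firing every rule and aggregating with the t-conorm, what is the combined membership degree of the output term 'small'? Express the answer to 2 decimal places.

0.55

R1: great=0.94, poor=0.22; AND[min(a, b)] → w = 0.22
R2: bad=0.29 → w = 0.29
R3: okay=0.55 → w = 0.55
Rules with consequent 'small': {R1, R3} → strengths 0.22, 0.55
Aggregate via t-conorm [max(a, b)]: 0.55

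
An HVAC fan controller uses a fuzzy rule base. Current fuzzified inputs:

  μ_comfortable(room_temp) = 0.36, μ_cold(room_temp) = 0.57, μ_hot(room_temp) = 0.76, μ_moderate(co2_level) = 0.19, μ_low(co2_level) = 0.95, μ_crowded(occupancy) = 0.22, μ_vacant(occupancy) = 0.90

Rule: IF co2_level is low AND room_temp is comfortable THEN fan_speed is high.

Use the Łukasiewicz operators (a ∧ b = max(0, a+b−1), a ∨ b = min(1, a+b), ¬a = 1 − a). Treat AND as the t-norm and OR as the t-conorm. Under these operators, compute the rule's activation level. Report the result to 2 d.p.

firing strength: low=0.95, comfortable=0.36; AND[max(0, a+b−1)] → w = 0.31

0.31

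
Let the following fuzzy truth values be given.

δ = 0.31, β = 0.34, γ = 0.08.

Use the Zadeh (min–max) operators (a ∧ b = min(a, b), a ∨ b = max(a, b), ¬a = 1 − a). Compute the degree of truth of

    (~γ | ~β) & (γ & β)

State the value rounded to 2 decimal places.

~γ = 1 − 0.08 = 0.92
~β = 1 − 0.34 = 0.66
~γ | ~β = max(a, b) on (0.92, 0.66) = 0.92
γ & β = min(a, b) on (0.08, 0.34) = 0.08
(~γ | ~β) & (γ & β) = min(a, b) on (0.92, 0.08) = 0.08

0.08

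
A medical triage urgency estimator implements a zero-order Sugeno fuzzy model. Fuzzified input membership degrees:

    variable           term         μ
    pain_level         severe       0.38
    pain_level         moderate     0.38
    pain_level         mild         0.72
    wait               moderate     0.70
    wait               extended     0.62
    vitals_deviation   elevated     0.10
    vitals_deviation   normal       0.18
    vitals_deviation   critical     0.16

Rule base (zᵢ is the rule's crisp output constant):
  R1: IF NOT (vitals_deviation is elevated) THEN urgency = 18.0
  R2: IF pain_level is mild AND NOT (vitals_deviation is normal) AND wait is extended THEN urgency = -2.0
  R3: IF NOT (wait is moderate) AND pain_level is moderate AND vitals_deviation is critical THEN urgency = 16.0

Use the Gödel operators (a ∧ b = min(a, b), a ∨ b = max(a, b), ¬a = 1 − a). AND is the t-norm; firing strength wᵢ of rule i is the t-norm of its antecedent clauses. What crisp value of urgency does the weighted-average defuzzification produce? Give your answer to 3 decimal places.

10.429

R1 (z=18.0): ¬elevated=1−0.10=0.90 → w = 0.90
R2 (z=-2.0): mild=0.72, ¬normal=1−0.18=0.82, extended=0.62; AND[min(a, b)] → w = 0.62
R3 (z=16.0): ¬moderate=1−0.70=0.30, moderate=0.38, critical=0.16; AND[min(a, b)] → w = 0.16
Weighted average = (0.90·18.0 + 0.62·-2.0 + 0.16·16.0) / (0.90 + 0.62 + 0.16)
  = 17.5200 / 1.6800 = 10.429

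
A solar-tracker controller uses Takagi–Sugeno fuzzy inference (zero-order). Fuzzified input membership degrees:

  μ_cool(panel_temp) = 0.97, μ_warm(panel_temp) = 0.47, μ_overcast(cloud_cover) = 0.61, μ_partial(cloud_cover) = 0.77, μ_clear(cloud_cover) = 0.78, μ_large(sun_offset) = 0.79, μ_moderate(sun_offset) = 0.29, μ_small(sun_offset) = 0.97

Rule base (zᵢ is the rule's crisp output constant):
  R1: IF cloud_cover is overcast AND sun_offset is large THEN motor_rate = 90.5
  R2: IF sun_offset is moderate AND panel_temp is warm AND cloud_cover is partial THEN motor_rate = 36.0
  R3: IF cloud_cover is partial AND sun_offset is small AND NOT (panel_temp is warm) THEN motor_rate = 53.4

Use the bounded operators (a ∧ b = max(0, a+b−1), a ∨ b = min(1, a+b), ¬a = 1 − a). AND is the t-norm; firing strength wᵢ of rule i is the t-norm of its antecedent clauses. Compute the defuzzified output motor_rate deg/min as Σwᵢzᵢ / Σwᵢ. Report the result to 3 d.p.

75.549

R1 (z=90.5): overcast=0.61, large=0.79; AND[max(0, a+b−1)] → w = 0.40
R2 (z=36.0): moderate=0.29, warm=0.47, partial=0.77; AND[max(0, a+b−1)] → w = 0.00
R3 (z=53.4): partial=0.77, small=0.97, ¬warm=1−0.47=0.53; AND[max(0, a+b−1)] → w = 0.27
Weighted average = (0.40·90.5 + 0.00·36.0 + 0.27·53.4) / (0.40 + 0.00 + 0.27)
  = 50.6180 / 0.6700 = 75.549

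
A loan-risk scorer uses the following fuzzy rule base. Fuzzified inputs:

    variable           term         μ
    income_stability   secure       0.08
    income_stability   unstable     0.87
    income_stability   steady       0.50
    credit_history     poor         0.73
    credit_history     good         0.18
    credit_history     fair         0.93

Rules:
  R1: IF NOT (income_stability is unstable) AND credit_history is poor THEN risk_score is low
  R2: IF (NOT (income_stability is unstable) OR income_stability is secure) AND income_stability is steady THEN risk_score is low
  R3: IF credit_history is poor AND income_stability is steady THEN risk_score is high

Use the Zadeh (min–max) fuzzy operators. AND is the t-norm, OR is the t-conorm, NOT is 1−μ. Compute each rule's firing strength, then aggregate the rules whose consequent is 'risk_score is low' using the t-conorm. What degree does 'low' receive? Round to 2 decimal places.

R1: ¬unstable=1−0.87=0.13, poor=0.73; AND[min(a, b)] → w = 0.13
R2: (¬unstable=1−0.87=0.13 OR secure=0.08) = 0.13; AND[min(a, b)] with steady=0.50 → w = 0.13
R3: poor=0.73, steady=0.50; AND[min(a, b)] → w = 0.50
Rules with consequent 'low': {R1, R2} → strengths 0.13, 0.13
Aggregate via t-conorm [max(a, b)]: 0.13

0.13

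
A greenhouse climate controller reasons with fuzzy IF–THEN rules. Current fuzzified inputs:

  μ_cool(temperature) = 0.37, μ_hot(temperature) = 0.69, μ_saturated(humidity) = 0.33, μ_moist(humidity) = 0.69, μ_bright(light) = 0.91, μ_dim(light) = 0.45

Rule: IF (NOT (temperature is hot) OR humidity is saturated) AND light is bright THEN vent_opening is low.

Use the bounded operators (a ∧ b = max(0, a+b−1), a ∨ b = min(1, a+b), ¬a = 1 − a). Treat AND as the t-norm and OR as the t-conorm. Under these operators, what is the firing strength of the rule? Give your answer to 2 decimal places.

0.55

firing strength: (¬hot=1−0.69=0.31 OR saturated=0.33) = 0.64; AND[max(0, a+b−1)] with bright=0.91 → w = 0.55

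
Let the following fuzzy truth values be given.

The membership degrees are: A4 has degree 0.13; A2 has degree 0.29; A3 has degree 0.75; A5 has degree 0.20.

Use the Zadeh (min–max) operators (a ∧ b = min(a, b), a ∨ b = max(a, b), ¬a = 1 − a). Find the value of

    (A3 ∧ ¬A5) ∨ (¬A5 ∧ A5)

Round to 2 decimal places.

0.75

¬A5 = 1 − 0.20 = 0.80
A3 ∧ ¬A5 = min(a, b) on (0.75, 0.80) = 0.75
¬A5 = 1 − 0.20 = 0.80
¬A5 ∧ A5 = min(a, b) on (0.80, 0.20) = 0.20
(A3 ∧ ¬A5) ∨ (¬A5 ∧ A5) = max(a, b) on (0.75, 0.20) = 0.75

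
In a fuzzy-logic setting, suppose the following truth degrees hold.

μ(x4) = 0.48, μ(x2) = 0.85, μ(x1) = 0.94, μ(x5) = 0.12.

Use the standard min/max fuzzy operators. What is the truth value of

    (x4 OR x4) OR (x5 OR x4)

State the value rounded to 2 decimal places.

0.48

x4 OR x4 = max(a, b) on (0.48, 0.48) = 0.48
x5 OR x4 = max(a, b) on (0.12, 0.48) = 0.48
(x4 OR x4) OR (x5 OR x4) = max(a, b) on (0.48, 0.48) = 0.48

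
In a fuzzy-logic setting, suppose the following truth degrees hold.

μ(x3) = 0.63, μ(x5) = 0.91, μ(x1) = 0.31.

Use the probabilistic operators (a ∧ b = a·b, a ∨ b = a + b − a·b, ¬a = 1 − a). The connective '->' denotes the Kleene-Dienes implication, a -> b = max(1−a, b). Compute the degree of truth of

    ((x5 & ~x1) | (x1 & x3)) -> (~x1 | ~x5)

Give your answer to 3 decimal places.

~x1 = 1 − 0.3100 = 0.6900
x5 & ~x1 = a·b on (0.9100, 0.6900) = 0.6279
x1 & x3 = a·b on (0.3100, 0.6300) = 0.1953
(x5 & ~x1) | (x1 & x3) = a + b − a·b on (0.6279, 0.1953) = 0.7006
~x1 = 1 − 0.3100 = 0.6900
~x5 = 1 − 0.9100 = 0.0900
~x1 | ~x5 = a + b − a·b on (0.6900, 0.0900) = 0.7179
((x5 & ~x1) | (x1 & x3)) -> (~x1 | ~x5)  [Kleene-Dienes: max(1−a, b)] with a=0.7006, b=0.7179 → 0.7179

0.718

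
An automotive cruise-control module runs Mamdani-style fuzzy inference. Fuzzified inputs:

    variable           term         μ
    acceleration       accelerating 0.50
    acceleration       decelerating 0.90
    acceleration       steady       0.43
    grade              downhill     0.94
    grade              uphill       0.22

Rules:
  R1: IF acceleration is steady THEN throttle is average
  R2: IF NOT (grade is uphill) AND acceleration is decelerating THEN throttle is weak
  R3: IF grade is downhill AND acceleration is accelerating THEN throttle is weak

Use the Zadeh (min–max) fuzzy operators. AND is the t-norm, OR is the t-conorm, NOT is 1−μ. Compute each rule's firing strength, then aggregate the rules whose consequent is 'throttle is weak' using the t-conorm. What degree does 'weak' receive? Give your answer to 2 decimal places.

R1: steady=0.43 → w = 0.43
R2: ¬uphill=1−0.22=0.78, decelerating=0.90; AND[min(a, b)] → w = 0.78
R3: downhill=0.94, accelerating=0.50; AND[min(a, b)] → w = 0.50
Rules with consequent 'weak': {R2, R3} → strengths 0.78, 0.50
Aggregate via t-conorm [max(a, b)]: 0.78

0.78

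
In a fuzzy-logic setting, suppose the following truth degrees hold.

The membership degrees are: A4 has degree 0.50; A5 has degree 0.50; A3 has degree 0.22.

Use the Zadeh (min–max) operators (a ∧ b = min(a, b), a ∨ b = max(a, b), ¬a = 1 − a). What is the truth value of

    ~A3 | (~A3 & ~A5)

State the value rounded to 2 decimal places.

~A3 = 1 − 0.22 = 0.78
~A3 = 1 − 0.22 = 0.78
~A5 = 1 − 0.50 = 0.50
~A3 & ~A5 = min(a, b) on (0.78, 0.50) = 0.50
~A3 | (~A3 & ~A5) = max(a, b) on (0.78, 0.50) = 0.78

0.78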